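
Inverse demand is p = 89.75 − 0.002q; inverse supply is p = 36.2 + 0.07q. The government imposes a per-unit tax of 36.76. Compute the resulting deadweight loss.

9384.01

Competitive equilibrium: 89.75 − 0.002q = 36.2 + 0.07q → q* = 743.75, p* = 88.2625.
With the tax, the buyer price exceeds the seller price by 36.76: (89.75 − 0.002q) − (36.2 + 0.07q) = 36.76 → q' = 233.1944.
Δq = 743.75 − 233.1944 = 510.5556; the wedge equals the tax, 36.76.
Welfare loss = ½ × 510.5556 × 36.76 = 9384.01.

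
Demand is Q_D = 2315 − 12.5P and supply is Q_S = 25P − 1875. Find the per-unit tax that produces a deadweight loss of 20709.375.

In inverse form: demand P = 185.2 − 0.08Q, supply P = 75 + 0.04Q.
Competitive equilibrium: 185.2 − 0.08Q = 75 + 0.04Q → Q* = 918.3333, P* = 111.7333.
A tax t gives ΔQ = t/0.12 and wedge t, so DWL = t²/0.24.
t²/0.24 = 20709.375 → t² = 4970.25 → t = 70.5.

70.5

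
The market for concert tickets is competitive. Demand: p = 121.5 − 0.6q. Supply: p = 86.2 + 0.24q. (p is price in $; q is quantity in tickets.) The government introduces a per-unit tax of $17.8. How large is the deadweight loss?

Competitive equilibrium: 121.5 − 0.6q = 86.2 + 0.24q → q* = 42.0238, p* = 96.2857.
With the tax, the buyer price exceeds the seller price by 17.8: (121.5 − 0.6q) − (86.2 + 0.24q) = 17.8 → q' = 20.8333.
Δq = 42.0238 − 20.8333 = 21.1905; the wedge equals the tax, 17.8.
Welfare loss = ½ × 21.1905 × 17.8 = $188.60.

$188.60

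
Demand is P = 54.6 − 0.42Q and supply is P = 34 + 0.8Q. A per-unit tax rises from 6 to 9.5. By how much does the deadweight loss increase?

Competitive equilibrium: 54.6 − 0.42Q = 34 + 0.8Q → Q* = 16.8852, P* = 47.5082.
For a per-unit tax t: ΔQ = t/1.22, so DWL = ½·t·(t/1.22) = t²/2.44.
At t = 6: DWL = 14.754. At t = 9.5: DWL = 36.988.
Increase = 36.988 − 14.754 = 22.23.

22.23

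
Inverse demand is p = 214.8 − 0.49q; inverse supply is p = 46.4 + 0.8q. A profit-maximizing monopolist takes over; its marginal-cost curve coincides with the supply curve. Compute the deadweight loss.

832.95

Competitive equilibrium: 214.8 − 0.49q = 46.4 + 0.8q → q* = 130.5426, p* = 150.8341.
Marginal revenue: MR = 214.8 − 0.98q. Set MR = MC: 214.8 − 0.98q = 46.4 + 0.8q → q_m = 94.6067.
Price p_m = 214.8 − 0.49·94.6067 = 168.4427; MC(q_m) = 46.4 + 0.8·94.6067 = 122.0854.
Competitive q* = 130.5426, so Δq = 35.9359; wedge = 168.4427 − 122.0854 = 46.3573.
Deadweight loss = ½ × 35.9359 × 46.3573 = 832.95.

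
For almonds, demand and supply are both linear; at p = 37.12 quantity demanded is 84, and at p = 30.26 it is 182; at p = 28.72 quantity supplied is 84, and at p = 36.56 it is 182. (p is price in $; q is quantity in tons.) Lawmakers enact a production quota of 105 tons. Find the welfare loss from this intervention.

Demand slope = (30.26 − 37.12)/(182 − 84) = −0.07, so p = 43 − 0.07q.
Supply slope = (36.56 − 28.72)/(182 − 84) = 0.08, so p = 22 + 0.08q.
Competitive equilibrium: 43 − 0.07q = 22 + 0.08q → q* = 140, p* = 33.2.
At q = 105: demand price = 43 − 0.07·105 = 35.65; supply price = 22 + 0.08·105 = 30.4.
Δq = 140 − 105 = 35; wedge = 35.65 − 30.4 = 5.25.
The triangle = ½ × 35 × 5.25 = $91.875.

$91.875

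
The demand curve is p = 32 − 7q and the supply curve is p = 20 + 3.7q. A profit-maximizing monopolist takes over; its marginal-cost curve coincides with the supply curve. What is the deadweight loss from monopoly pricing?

Competitive equilibrium: 32 − 7q = 20 + 3.7q → q* = 1.1215, p* = 24.1495.
Marginal revenue: MR = 32 − 14q. Set MR = MC: 32 − 14q = 20 + 3.7q → q_m = 0.678.
Price p_m = 32 − 7·0.678 = 27.254; MC(q_m) = 20 + 3.7·0.678 = 22.5086.
Competitive q* = 1.1215, so Δq = 0.4435; wedge = 27.254 − 22.5086 = 4.7454.
Welfare loss = ½ × 0.4435 × 4.7454 = 1.05.

1.05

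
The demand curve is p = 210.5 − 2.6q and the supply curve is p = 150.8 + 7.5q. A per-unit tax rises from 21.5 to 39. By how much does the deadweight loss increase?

52.41

Competitive equilibrium: 210.5 − 2.6q = 150.8 + 7.5q → q* = 5.9109, p* = 195.1317.
For a per-unit tax t: Δq = t/10.1, so DWL = ½·t·(t/10.1) = t²/20.2.
At t = 21.5: DWL = 22.884. At t = 39: DWL = 75.297.
Increase = 75.297 − 22.884 = 52.41.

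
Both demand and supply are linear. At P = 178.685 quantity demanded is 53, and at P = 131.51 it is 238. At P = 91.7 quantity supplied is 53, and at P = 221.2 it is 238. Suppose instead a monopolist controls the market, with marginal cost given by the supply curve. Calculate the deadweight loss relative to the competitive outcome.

440.26

Demand slope = (131.51 − 178.685)/(238 − 53) = −0.255, so P = 192.2 − 0.255Q.
Supply slope = (221.2 − 91.7)/(238 − 53) = 0.7, so P = 54.6 + 0.7Q.
Competitive equilibrium: 192.2 − 0.255Q = 54.6 + 0.7Q → Q* = 144.08377, P* = 155.45864.
Marginal revenue: MR = 192.2 − 0.51Q. Set MR = MC: 192.2 − 0.51Q = 54.6 + 0.7Q → Q_m = 113.71901.
Price P_m = 192.2 − 0.255·113.71901 = 163.20165; MC(Q_m) = 54.6 + 0.7·113.71901 = 134.20331.
Competitive Q* = 144.08377, so ΔQ = 30.36476; wedge = 163.20165 − 134.20331 = 28.99834.
The triangle = ½ × 30.36476 × 28.99834 = 440.26.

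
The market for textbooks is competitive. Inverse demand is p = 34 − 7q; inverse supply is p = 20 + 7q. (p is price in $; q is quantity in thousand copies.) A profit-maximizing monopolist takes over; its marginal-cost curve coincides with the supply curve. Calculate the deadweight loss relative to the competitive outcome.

Competitive equilibrium: 34 − 7q = 20 + 7q → q* = 1, p* = 27.
Marginal revenue: MR = 34 − 14q. Set MR = MC: 34 − 14q = 20 + 7q → q_m = 0.6667.
Price p_m = 34 − 7·0.6667 = 29.3331; MC(q_m) = 20 + 7·0.6667 = 24.6669.
Competitive q* = 1, so Δq = 0.3333; wedge = 29.3331 − 24.6669 = 4.6662.
The triangle = ½ × 0.3333 × 4.6662 = $0.78 thousand.

$0.78 thousand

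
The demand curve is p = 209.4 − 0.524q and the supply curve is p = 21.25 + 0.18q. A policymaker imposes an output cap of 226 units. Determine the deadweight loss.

599.20

Competitive equilibrium: 209.4 − 0.524q = 21.25 + 0.18q → q* = 267.2585, p* = 69.3565.
At q = 226: demand price = 209.4 − 0.524·226 = 90.976; supply price = 21.25 + 0.18·226 = 61.93.
Δq = 267.2585 − 226 = 41.2585; wedge = 90.976 − 61.93 = 29.046.
Deadweight loss = ½ × 41.2585 × 29.046 = 599.20.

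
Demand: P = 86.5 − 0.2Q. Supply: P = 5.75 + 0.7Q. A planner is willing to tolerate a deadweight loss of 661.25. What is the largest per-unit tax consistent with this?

Competitive equilibrium: 86.5 − 0.2Q = 5.75 + 0.7Q → Q* = 89.7222, P* = 68.5556.
A tax t gives ΔQ = t/0.9 and wedge t, so DWL = t²/1.8.
t²/1.8 = 661.25 → t² = 1190.25 → t = 34.5.

34.5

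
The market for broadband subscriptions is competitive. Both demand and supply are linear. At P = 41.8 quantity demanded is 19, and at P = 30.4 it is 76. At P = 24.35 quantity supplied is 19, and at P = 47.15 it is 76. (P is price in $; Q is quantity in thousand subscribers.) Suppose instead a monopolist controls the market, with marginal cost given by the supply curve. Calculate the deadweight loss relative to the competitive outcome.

$43.35 thousand

Demand slope = (30.4 − 41.8)/(76 − 19) = −0.2, so P = 45.6 − 0.2Q.
Supply slope = (47.15 − 24.35)/(76 − 19) = 0.4, so P = 16.75 + 0.4Q.
Competitive equilibrium: 45.6 − 0.2Q = 16.75 + 0.4Q → Q* = 48.0833, P* = 35.9833.
Marginal revenue: MR = 45.6 − 0.4Q. Set MR = MC: 45.6 − 0.4Q = 16.75 + 0.4Q → Q_m = 36.0625.
Price P_m = 45.6 − 0.2·36.0625 = 38.3875; MC(Q_m) = 16.75 + 0.4·36.0625 = 31.175.
Competitive Q* = 48.0833, so ΔQ = 12.0208; wedge = 38.3875 − 31.175 = 7.2125.
The triangle = ½ × 12.0208 × 7.2125 = $43.35 thousand.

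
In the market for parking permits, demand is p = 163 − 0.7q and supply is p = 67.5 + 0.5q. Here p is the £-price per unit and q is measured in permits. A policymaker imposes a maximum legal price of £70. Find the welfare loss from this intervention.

£3337.60

Competitive equilibrium: 163 − 0.7q = 67.5 + 0.5q → q* = 79.5833, p* = 107.2917.
At the ceiling p = 70, quantity supplied = (70 − 67.5)/0.5 = 5.
Willingness to pay at q' = 5: 163 − 0.7·5 = 159.5.
Δq = 79.5833 − 5 = 74.5833; wedge = 159.5 − 70 = 89.5.
Welfare loss = ½ × 74.5833 × 89.5 = £3337.60.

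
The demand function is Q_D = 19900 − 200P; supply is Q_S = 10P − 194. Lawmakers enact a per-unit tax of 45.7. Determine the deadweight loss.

9945.19

In inverse form: demand P = 99.5 − 0.005Q, supply P = 19.4 + 0.1Q.
Competitive equilibrium: 99.5 − 0.005Q = 19.4 + 0.1Q → Q* = 762.8571, P* = 95.6857.
With the tax, the buyer price exceeds the seller price by 45.7: (99.5 − 0.005Q) − (19.4 + 0.1Q) = 45.7 → Q' = 327.619.
ΔQ = 762.8571 − 327.619 = 435.2381; the wedge equals the tax, 45.7.
DWL = ½ × 435.2381 × 45.7 = 9945.19.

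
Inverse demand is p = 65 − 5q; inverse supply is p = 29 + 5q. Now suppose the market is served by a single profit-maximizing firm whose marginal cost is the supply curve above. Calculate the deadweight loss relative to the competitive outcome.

7.20

Competitive equilibrium: 65 − 5q = 29 + 5q → q* = 3.6, p* = 47.
Marginal revenue: MR = 65 − 10q. Set MR = MC: 65 − 10q = 29 + 5q → q_m = 2.4.
Price p_m = 65 − 5·2.4 = 53; MC(q_m) = 29 + 5·2.4 = 41.
Competitive q* = 3.6, so Δq = 1.2; wedge = 53 − 41 = 12.
Deadweight loss = ½ × 1.2 × 12 = 7.20.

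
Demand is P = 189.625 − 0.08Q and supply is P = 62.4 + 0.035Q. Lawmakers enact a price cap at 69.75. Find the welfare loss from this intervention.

Competitive equilibrium: 189.625 − 0.08Q = 62.4 + 0.035Q → Q* = 1106.30435, P* = 101.12065.
At the ceiling P = 69.75, quantity supplied = (69.75 − 62.4)/0.035 = 210.
Willingness to pay at Q' = 210: 189.625 − 0.08·210 = 172.825.
ΔQ = 1106.30435 − 210 = 896.30435; wedge = 172.825 − 69.75 = 103.075.
Deadweight loss = ½ × 896.30435 × 103.075 = 46193.29.

46193.29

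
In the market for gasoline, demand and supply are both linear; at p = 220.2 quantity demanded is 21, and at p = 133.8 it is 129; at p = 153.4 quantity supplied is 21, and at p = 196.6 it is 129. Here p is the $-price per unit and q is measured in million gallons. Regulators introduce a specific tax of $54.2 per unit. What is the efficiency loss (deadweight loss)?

$1224.02 million

Demand slope = (133.8 − 220.2)/(129 − 21) = −0.8, so p = 237 − 0.8q.
Supply slope = (196.6 − 153.4)/(129 − 21) = 0.4, so p = 145 + 0.4q.
Competitive equilibrium: 237 − 0.8q = 145 + 0.4q → q* = 76.6667, p* = 175.6667.
With the tax, the buyer price exceeds the seller price by 54.2: (237 − 0.8q) − (145 + 0.4q) = 54.2 → q' = 31.5.
Δq = 76.6667 − 31.5 = 45.1667; the wedge equals the tax, 54.2.
Deadweight loss = ½ × 45.1667 × 54.2 = $1224.02 million.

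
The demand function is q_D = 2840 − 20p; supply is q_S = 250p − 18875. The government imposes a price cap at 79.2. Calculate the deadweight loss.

In inverse form: demand p = 142 − 0.05q, supply p = 75.5 + 0.004q.
Competitive equilibrium: 142 − 0.05q = 75.5 + 0.004q → q* = 1231.4815, p* = 80.4259.
At the ceiling p = 79.2, quantity supplied = (79.2 − 75.5)/0.004 = 925.
Willingness to pay at q' = 925: 142 − 0.05·925 = 95.75.
Δq = 1231.4815 − 925 = 306.4815; wedge = 95.75 − 79.2 = 16.55.
DWL = ½ × 306.4815 × 16.55 = 2536.13.

2536.13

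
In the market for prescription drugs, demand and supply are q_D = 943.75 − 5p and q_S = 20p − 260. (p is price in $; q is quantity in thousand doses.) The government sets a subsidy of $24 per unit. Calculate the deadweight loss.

In inverse form: demand p = 188.75 − 0.2q, supply p = 13 + 0.05q.
Competitive equilibrium: 188.75 − 0.2q = 13 + 0.05q → q* = 703, p* = 48.15.
The subsidy lowers effective supply by 24: p = 0.05q − 11.
New quantity: 188.75 − 0.2q = 0.05q − 11 → q' = 799.
Overproduction Δq = 799 − 703 = 96; wedge = subsidy = 24.
The triangle = ½ × 96 × 24 = $1152 thousand.

$1152 thousand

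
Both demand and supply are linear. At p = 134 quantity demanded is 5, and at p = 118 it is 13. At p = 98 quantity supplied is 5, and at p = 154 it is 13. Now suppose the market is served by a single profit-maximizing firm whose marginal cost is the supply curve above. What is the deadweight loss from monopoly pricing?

12.05

Demand slope = (118 − 134)/(13 − 5) = −2, so p = 144 − 2q.
Supply slope = (154 − 98)/(13 − 5) = 7, so p = 63 + 7q.
Competitive equilibrium: 144 − 2q = 63 + 7q → q* = 9, p* = 126.
Marginal revenue: MR = 144 − 4q. Set MR = MC: 144 − 4q = 63 + 7q → q_m = 7.3636.
Price p_m = 144 − 2·7.3636 = 129.2728; MC(q_m) = 63 + 7·7.3636 = 114.5452.
Competitive q* = 9, so Δq = 1.6364; wedge = 129.2728 − 114.5452 = 14.7276.
Deadweight loss = ½ × 1.6364 × 14.7276 = 12.05.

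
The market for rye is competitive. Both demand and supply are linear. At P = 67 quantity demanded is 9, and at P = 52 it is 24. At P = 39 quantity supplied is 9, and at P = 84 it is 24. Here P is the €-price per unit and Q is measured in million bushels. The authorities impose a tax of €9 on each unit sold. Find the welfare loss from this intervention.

Demand slope = (52 − 67)/(24 − 9) = −1, so P = 76 − Q.
Supply slope = (84 − 39)/(24 − 9) = 3, so P = 12 + 3Q.
Competitive equilibrium: 76 − Q = 12 + 3Q → Q* = 16, P* = 60.
With the tax, the buyer price exceeds the seller price by 9: (76 − Q) − (12 + 3Q) = 9 → Q' = 13.75.
ΔQ = 16 − 13.75 = 2.25; the wedge equals the tax, 9.
DWL = ½ × 2.25 × 9 = €10.125 million.

€10.125 million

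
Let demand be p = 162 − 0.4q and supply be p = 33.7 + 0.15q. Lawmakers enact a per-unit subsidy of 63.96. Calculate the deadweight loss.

3718.98

Competitive equilibrium: 162 − 0.4q = 33.7 + 0.15q → q* = 233.2727, p* = 68.6909.
The subsidy lowers effective supply by 63.96: p = 0.15q − 30.26.
New quantity: 162 − 0.4q = 0.15q − 30.26 → q' = 349.5636.
Overproduction Δq = 349.5636 − 233.2727 = 116.2909; wedge = subsidy = 63.96.
The triangle = ½ × 116.2909 × 63.96 = 3718.98.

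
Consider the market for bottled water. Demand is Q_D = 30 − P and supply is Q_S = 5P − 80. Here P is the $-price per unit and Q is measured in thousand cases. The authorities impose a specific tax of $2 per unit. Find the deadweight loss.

$1.67 thousand

In inverse form: demand P = 30 − Q, supply P = 16 + 0.2Q.
Competitive equilibrium: 30 − Q = 16 + 0.2Q → Q* = 11.6667, P* = 18.3333.
With the tax, the buyer price exceeds the seller price by 2: (30 − Q) − (16 + 0.2Q) = 2 → Q' = 10.
ΔQ = 11.6667 − 10 = 1.6667; the wedge equals the tax, 2.
Deadweight loss = ½ × 1.6667 × 2 = $1.67 thousand.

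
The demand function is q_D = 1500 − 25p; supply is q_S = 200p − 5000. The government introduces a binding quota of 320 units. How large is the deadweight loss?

4715.11

In inverse form: demand p = 60 − 0.04q, supply p = 25 + 0.005q.
Competitive equilibrium: 60 − 0.04q = 25 + 0.005q → q* = 777.7778, p* = 28.8889.
At q = 320: demand price = 60 − 0.04·320 = 47.2; supply price = 25 + 0.005·320 = 26.6.
Δq = 777.7778 − 320 = 457.7778; wedge = 47.2 − 26.6 = 20.6.
Deadweight loss = ½ × 457.7778 × 20.6 = 4715.11.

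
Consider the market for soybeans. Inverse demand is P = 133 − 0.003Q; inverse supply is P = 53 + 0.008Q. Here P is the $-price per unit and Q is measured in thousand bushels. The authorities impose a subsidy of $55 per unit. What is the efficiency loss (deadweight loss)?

Competitive equilibrium: 133 − 0.003Q = 53 + 0.008Q → Q* = 7272.7273, P* = 111.1818.
The subsidy lowers effective supply by 55: P = 0.008Q − 2.
New quantity: 133 − 0.003Q = 0.008Q − 2 → Q' = 12272.7273.
Overproduction ΔQ = 12272.7273 − 7272.7273 = 5000; wedge = subsidy = 55.
DWL = ½ × 5000 × 55 = $137500 thousand.

$137500 thousand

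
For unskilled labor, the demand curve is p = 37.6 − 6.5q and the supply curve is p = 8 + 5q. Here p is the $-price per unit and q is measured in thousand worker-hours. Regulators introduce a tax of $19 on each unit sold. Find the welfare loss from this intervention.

$15.70 thousand

Competitive equilibrium: 37.6 − 6.5q = 8 + 5q → q* = 2.5739, p* = 20.8696.
With the tax, the buyer price exceeds the seller price by 19: (37.6 − 6.5q) − (8 + 5q) = 19 → q' = 0.9217.
Δq = 2.5739 − 0.9217 = 1.6522; the wedge equals the tax, 19.
Welfare loss = ½ × 1.6522 × 19 = $15.70 thousand.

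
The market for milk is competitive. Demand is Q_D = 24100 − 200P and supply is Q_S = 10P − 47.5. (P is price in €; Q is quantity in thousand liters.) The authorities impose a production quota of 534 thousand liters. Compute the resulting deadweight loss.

€16960.49 thousand

In inverse form: demand P = 120.5 − 0.005Q, supply P = 4.75 + 0.1Q.
Competitive equilibrium: 120.5 − 0.005Q = 4.75 + 0.1Q → Q* = 1102.381, P* = 114.9881.
At Q = 534: demand price = 120.5 − 0.005·534 = 117.83; supply price = 4.75 + 0.1·534 = 58.15.
ΔQ = 1102.381 − 534 = 568.381; wedge = 117.83 − 58.15 = 59.68.
Welfare loss = ½ × 568.381 × 59.68 = €16960.49 thousand.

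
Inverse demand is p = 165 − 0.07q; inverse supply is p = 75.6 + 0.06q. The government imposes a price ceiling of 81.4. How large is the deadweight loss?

Competitive equilibrium: 165 − 0.07q = 75.6 + 0.06q → q* = 687.6923077, p* = 116.8615385.
At the ceiling p = 81.4, quantity supplied = (81.4 − 75.6)/0.06 = 96.6666667.
Willingness to pay at q' = 96.6666667: 165 − 0.07·96.6666667 = 158.2333333.
Δq = 687.6923077 − 96.6666667 = 591.025641; wedge = 158.2333333 − 81.4 = 76.8333333.
The triangle = ½ × 591.025641 × 76.8333333 = 22705.24.

22705.24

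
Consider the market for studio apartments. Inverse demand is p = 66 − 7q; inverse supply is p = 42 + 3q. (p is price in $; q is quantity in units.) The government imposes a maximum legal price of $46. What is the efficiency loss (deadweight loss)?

$5.69

Competitive equilibrium: 66 − 7q = 42 + 3q → q* = 2.4, p* = 49.2.
At the ceiling p = 46, quantity supplied = (46 − 42)/3 = 1.3333.
Willingness to pay at q' = 1.3333: 66 − 7·1.3333 = 56.6669.
Δq = 2.4 − 1.3333 = 1.0667; wedge = 56.6669 − 46 = 10.6669.
Deadweight loss = ½ × 1.0667 × 10.6669 = $5.69.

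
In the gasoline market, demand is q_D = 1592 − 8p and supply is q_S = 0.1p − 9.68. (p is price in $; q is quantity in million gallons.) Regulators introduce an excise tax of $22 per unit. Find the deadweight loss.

In inverse form: demand p = 199 − 0.125q, supply p = 96.8 + 10q.
Competitive equilibrium: 199 − 0.125q = 96.8 + 10q → q* = 10.0938, p* = 197.7383.
With the tax, the buyer price exceeds the seller price by 22: (199 − 0.125q) − (96.8 + 10q) = 22 → q' = 7.921.
Δq = 10.0938 − 7.921 = 2.1728; the wedge equals the tax, 22.
The triangle = ½ × 2.1728 × 22 = $23.90 million.

$23.90 million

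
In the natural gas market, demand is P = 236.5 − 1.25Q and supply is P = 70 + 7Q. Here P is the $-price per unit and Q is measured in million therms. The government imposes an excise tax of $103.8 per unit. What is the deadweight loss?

Competitive equilibrium: 236.5 − 1.25Q = 70 + 7Q → Q* = 20.1818, P* = 211.2727.
With the tax, the buyer price exceeds the seller price by 103.8: (236.5 − 1.25Q) − (70 + 7Q) = 103.8 → Q' = 7.6.
ΔQ = 20.1818 − 7.6 = 12.5818; the wedge equals the tax, 103.8.
Welfare loss = ½ × 12.5818 × 103.8 = $653 million.

$653 million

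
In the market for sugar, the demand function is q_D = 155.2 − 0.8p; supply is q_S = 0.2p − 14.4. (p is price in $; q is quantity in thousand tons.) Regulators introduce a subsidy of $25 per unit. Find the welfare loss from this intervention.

$50 thousand

In inverse form: demand p = 194 − 1.25q, supply p = 72 + 5q.
Competitive equilibrium: 194 − 1.25q = 72 + 5q → q* = 19.52, p* = 169.6.
The subsidy lowers effective supply by 25: p = 47 + 5q.
New quantity: 194 − 1.25q = 47 + 5q → q' = 23.52.
Overproduction Δq = 23.52 − 19.52 = 4; wedge = subsidy = 25.
DWL = ½ × 4 × 25 = $50 thousand.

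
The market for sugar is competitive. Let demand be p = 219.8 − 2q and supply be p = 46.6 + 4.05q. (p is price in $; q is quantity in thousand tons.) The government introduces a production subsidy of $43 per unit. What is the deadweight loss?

$152.81 thousand

Competitive equilibrium: 219.8 − 2q = 46.6 + 4.05q → q* = 28.6281, p* = 162.5438.
The subsidy lowers effective supply by 43: p = 3.6 + 4.05q.
New quantity: 219.8 − 2q = 3.6 + 4.05q → q' = 35.7355.
Overproduction Δq = 35.7355 − 28.6281 = 7.1074; wedge = subsidy = 43.
DWL = ½ × 7.1074 × 43 = $152.81 thousand.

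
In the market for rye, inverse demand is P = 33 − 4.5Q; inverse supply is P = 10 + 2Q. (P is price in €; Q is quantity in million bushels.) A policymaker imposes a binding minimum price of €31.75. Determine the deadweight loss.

Competitive equilibrium: 33 − 4.5Q = 10 + 2Q → Q* = 3.5385, P* = 17.0769.
At the floor P = 31.75, quantity demanded = (33 − 31.75)/4.5 = 0.2778.
Sellers' marginal cost at Q' = 0.2778: 10 + 2·0.2778 = 10.5556.
ΔQ = 3.5385 − 0.2778 = 3.2607; wedge = 31.75 − 10.5556 = 21.1944.
The triangle = ½ × 3.2607 × 21.1944 = €34.55 million.

€34.55 million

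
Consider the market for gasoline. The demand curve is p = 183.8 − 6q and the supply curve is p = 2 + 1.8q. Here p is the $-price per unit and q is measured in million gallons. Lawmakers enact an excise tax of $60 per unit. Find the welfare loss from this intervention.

Competitive equilibrium: 183.8 − 6q = 2 + 1.8q → q* = 23.3077, p* = 43.9538.
With the tax, the buyer price exceeds the seller price by 60: (183.8 − 6q) − (2 + 1.8q) = 60 → q' = 15.6154.
Δq = 23.3077 − 15.6154 = 7.6923; the wedge equals the tax, 60.
DWL = ½ × 7.6923 × 60 = $230.77 million.

$230.77 million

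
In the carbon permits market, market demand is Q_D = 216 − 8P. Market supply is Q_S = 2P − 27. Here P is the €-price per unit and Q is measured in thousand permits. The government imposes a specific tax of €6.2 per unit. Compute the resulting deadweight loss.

€30.752 thousand

In inverse form: demand P = 27 − 0.125Q, supply P = 13.5 + 0.5Q.
Competitive equilibrium: 27 − 0.125Q = 13.5 + 0.5Q → Q* = 21.6, P* = 24.3.
With the tax, the buyer price exceeds the seller price by 6.2: (27 − 0.125Q) − (13.5 + 0.5Q) = 6.2 → Q' = 11.68.
ΔQ = 21.6 − 11.68 = 9.92; the wedge equals the tax, 6.2.
DWL = ½ × 9.92 × 6.2 = €30.752 thousand.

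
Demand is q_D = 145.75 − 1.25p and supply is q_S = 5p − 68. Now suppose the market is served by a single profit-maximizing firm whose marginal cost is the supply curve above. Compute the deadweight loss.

In inverse form: demand p = 116.6 − 0.8q, supply p = 13.6 + 0.2q.
Competitive equilibrium: 116.6 − 0.8q = 13.6 + 0.2q → q* = 103, p* = 34.2.
Marginal revenue: MR = 116.6 − 1.6q. Set MR = MC: 116.6 − 1.6q = 13.6 + 0.2q → q_m = 57.2222.
Price p_m = 116.6 − 0.8·57.2222 = 70.8222; MC(q_m) = 13.6 + 0.2·57.2222 = 25.0444.
Competitive q* = 103, so Δq = 45.7778; wedge = 70.8222 − 25.0444 = 45.7778.
The triangle = ½ × 45.7778 × 45.7778 = 1047.80.

1047.80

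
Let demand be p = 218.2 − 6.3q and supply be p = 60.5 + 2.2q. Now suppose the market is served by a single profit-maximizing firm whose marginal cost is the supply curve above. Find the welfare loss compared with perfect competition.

Competitive equilibrium: 218.2 − 6.3q = 60.5 + 2.2q → q* = 18.5529, p* = 101.3165.
Marginal revenue: MR = 218.2 − 12.6q. Set MR = MC: 218.2 − 12.6q = 60.5 + 2.2q → q_m = 10.6554.
Price p_m = 218.2 − 6.3·10.6554 = 151.071; MC(q_m) = 60.5 + 2.2·10.6554 = 83.9419.
Competitive q* = 18.5529, so Δq = 7.8975; wedge = 151.071 − 83.9419 = 67.1291.
DWL = ½ × 7.8975 × 67.1291 = 265.08.

265.08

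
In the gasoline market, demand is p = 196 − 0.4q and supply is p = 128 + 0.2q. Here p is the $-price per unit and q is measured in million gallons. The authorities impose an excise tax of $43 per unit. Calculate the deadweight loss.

$1540.83 million

Competitive equilibrium: 196 − 0.4q = 128 + 0.2q → q* = 113.3333, p* = 150.6667.
With the tax, the buyer price exceeds the seller price by 43: (196 − 0.4q) − (128 + 0.2q) = 43 → q' = 41.6667.
Δq = 113.3333 − 41.6667 = 71.6666; the wedge equals the tax, 43.
DWL = ½ × 71.6666 × 43 = $1540.83 million.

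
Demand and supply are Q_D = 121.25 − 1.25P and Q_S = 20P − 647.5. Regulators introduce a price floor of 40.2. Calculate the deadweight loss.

10.75

In inverse form: demand P = 97 − 0.8Q, supply P = 32.375 + 0.05Q.
Competitive equilibrium: 97 − 0.8Q = 32.375 + 0.05Q → Q* = 76.0294, P* = 36.1765.
At the floor P = 40.2, quantity demanded = (97 − 40.2)/0.8 = 71.
Sellers' marginal cost at Q' = 71: 32.375 + 0.05·71 = 35.925.
ΔQ = 76.0294 − 71 = 5.0294; wedge = 40.2 − 35.925 = 4.275.
Deadweight loss = ½ × 5.0294 × 4.275 = 10.75.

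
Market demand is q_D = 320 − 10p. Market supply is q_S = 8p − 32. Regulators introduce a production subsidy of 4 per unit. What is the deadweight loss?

35.56

In inverse form: demand p = 32 − 0.1q, supply p = 4 + 0.125q.
Competitive equilibrium: 32 − 0.1q = 4 + 0.125q → q* = 124.4444, p* = 19.5556.
The subsidy lowers effective supply by 4: p = 0 + 0.125q.
New quantity: 32 − 0.1q = 0 + 0.125q → q' = 142.2222.
Overproduction Δq = 142.2222 − 124.4444 = 17.7778; wedge = subsidy = 4.
The triangle = ½ × 17.7778 × 4 = 35.56.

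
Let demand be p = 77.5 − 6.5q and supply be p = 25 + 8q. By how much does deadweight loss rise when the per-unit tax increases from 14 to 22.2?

Competitive equilibrium: 77.5 − 6.5q = 25 + 8q → q* = 3.6207, p* = 53.9655.
For a per-unit tax t: Δq = t/14.5, so DWL = ½·t·(t/14.5) = t²/29.
At t = 14: DWL = 6.759. At t = 22.2: DWL = 16.994.
Increase = 16.994 − 6.759 = 10.24.

10.24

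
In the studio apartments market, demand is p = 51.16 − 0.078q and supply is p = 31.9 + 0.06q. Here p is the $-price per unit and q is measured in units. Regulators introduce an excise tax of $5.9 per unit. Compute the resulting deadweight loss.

$126.12

Competitive equilibrium: 51.16 − 0.078q = 31.9 + 0.06q → q* = 139.5652, p* = 40.2739.
With the tax, the buyer price exceeds the seller price by 5.9: (51.16 − 0.078q) − (31.9 + 0.06q) = 5.9 → q' = 96.8116.
Δq = 139.5652 − 96.8116 = 42.7536; the wedge equals the tax, 5.9.
Deadweight loss = ½ × 42.7536 × 5.9 = $126.12.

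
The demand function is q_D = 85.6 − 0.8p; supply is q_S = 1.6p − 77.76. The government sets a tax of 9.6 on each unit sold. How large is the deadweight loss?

In inverse form: demand p = 107 − 1.25q, supply p = 48.6 + 0.625q.
Competitive equilibrium: 107 − 1.25q = 48.6 + 0.625q → q* = 31.1467, p* = 68.0667.
With the tax, the buyer price exceeds the seller price by 9.6: (107 − 1.25q) − (48.6 + 0.625q) = 9.6 → q' = 26.0267.
Δq = 31.1467 − 26.0267 = 5.12; the wedge equals the tax, 9.6.
The triangle = ½ × 5.12 × 9.6 = 24.576.

24.576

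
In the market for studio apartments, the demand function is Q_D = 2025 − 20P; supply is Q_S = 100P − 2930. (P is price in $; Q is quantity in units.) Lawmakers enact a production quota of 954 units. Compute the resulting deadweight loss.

In inverse form: demand P = 101.25 − 0.05Q, supply P = 29.3 + 0.01Q.
Competitive equilibrium: 101.25 − 0.05Q = 29.3 + 0.01Q → Q* = 1199.1667, P* = 41.2917.
At Q = 954: demand price = 101.25 − 0.05·954 = 53.55; supply price = 29.3 + 0.01·954 = 38.84.
ΔQ = 1199.1667 − 954 = 245.1667; wedge = 53.55 − 38.84 = 14.71.
The triangle = ½ × 245.1667 × 14.71 = $1803.20.

$1803.20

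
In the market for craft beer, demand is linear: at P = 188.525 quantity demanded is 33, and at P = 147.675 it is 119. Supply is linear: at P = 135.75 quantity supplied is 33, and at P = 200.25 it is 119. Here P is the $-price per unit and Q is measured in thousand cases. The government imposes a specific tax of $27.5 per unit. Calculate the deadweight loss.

Demand slope = (147.675 − 188.525)/(119 − 33) = −0.475, so P = 204.2 − 0.475Q.
Supply slope = (200.25 − 135.75)/(119 − 33) = 0.75, so P = 111 + 0.75Q.
Competitive equilibrium: 204.2 − 0.475Q = 111 + 0.75Q → Q* = 76.0816, P* = 168.0612.
With the tax, the buyer price exceeds the seller price by 27.5: (204.2 − 0.475Q) − (111 + 0.75Q) = 27.5 → Q' = 53.6327.
ΔQ = 76.0816 − 53.6327 = 22.4489; the wedge equals the tax, 27.5.
DWL = ½ × 22.4489 × 27.5 = $308.67 thousand.

$308.67 thousand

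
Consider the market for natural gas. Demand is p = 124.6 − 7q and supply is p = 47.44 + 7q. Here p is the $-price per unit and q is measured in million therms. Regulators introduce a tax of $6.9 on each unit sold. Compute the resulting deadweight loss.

$1.70 million

Competitive equilibrium: 124.6 − 7q = 47.44 + 7q → q* = 5.5114, p* = 86.02.
With the tax, the buyer price exceeds the seller price by 6.9: (124.6 − 7q) − (47.44 + 7q) = 6.9 → q' = 5.0186.
Δq = 5.5114 − 5.0186 = 0.4928; the wedge equals the tax, 6.9.
Deadweight loss = ½ × 0.4928 × 6.9 = $1.70 million.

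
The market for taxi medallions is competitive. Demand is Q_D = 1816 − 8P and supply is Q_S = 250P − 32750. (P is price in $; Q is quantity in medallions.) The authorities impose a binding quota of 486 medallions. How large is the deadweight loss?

$4299.57

In inverse form: demand P = 227 − 0.125Q, supply P = 131 + 0.004Q.
Competitive equilibrium: 227 − 0.125Q = 131 + 0.004Q → Q* = 744.186, P* = 133.9767.
At Q = 486: demand price = 227 − 0.125·486 = 166.25; supply price = 131 + 0.004·486 = 132.944.
ΔQ = 744.186 − 486 = 258.186; wedge = 166.25 − 132.944 = 33.306.
The triangle = ½ × 258.186 × 33.306 = $4299.57.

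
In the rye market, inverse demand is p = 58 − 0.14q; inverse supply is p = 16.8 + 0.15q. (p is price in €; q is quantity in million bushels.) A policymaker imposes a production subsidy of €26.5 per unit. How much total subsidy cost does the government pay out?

Competitive equilibrium: 58 − 0.14q = 16.8 + 0.15q → q* = 142.069, p* = 38.1103.
The subsidy lowers effective supply by 26.5: p = 0.15q − 9.7.
New quantity: 58 − 0.14q = 0.15q − 9.7 → q' = 233.4483.
Total subsidy cost = 26.5 × 233.4483 = €6186.38 million.

€6186.38 million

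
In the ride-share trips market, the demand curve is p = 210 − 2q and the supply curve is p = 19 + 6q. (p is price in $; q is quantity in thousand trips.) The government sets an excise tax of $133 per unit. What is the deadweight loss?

$1105.56 thousand

Competitive equilibrium: 210 − 2q = 19 + 6q → q* = 23.875, p* = 162.25.
With the tax, the buyer price exceeds the seller price by 133: (210 − 2q) − (19 + 6q) = 133 → q' = 7.25.
Δq = 23.875 − 7.25 = 16.625; the wedge equals the tax, 133.
Deadweight loss = ½ × 16.625 × 133 = $1105.56 thousand.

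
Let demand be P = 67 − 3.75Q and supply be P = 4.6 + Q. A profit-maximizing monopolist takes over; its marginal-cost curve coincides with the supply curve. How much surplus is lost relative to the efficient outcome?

Competitive equilibrium: 67 − 3.75Q = 4.6 + Q → Q* = 13.13684, P* = 17.73684.
Marginal revenue: MR = 67 − 7.5Q. Set MR = MC: 67 − 7.5Q = 4.6 + Q → Q_m = 7.34118.
Price P_m = 67 − 3.75·7.34118 = 39.47058; MC(Q_m) = 4.6 + 1·7.34118 = 11.94118.
Competitive Q* = 13.13684, so ΔQ = 5.79566; wedge = 39.47058 − 11.94118 = 27.5294.
DWL = ½ × 5.79566 × 27.5294 = 79.78.

79.78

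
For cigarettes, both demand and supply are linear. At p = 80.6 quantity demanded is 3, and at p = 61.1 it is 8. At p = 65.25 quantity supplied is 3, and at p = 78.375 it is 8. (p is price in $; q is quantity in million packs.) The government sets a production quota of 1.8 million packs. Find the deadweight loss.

$41.17 million

Demand slope = (61.1 − 80.6)/(8 − 3) = −3.9, so p = 92.3 − 3.9q.
Supply slope = (78.375 − 65.25)/(8 − 3) = 2.625, so p = 57.375 + 2.625q.
Competitive equilibrium: 92.3 − 3.9q = 57.375 + 2.625q → q* = 5.3525, p* = 71.4253.
At q = 1.8: demand price = 92.3 − 3.9·1.8 = 85.28; supply price = 57.375 + 2.625·1.8 = 62.1.
Δq = 5.3525 − 1.8 = 3.5525; wedge = 85.28 − 62.1 = 23.18.
DWL = ½ × 3.5525 × 23.18 = $41.17 million.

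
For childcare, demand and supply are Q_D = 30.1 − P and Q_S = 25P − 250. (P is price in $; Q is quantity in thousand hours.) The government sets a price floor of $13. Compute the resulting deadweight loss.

$2.58 thousand

In inverse form: demand P = 30.1 − Q, supply P = 10 + 0.04Q.
Competitive equilibrium: 30.1 − Q = 10 + 0.04Q → Q* = 19.3269, P* = 10.7731.
At the floor P = 13, quantity demanded = (30.1 − 13)/1 = 17.1.
Sellers' marginal cost at Q' = 17.1: 10 + 0.04·17.1 = 10.684.
ΔQ = 19.3269 − 17.1 = 2.2269; wedge = 13 − 10.684 = 2.316.
Deadweight loss = ½ × 2.2269 × 2.316 = $2.58 thousand.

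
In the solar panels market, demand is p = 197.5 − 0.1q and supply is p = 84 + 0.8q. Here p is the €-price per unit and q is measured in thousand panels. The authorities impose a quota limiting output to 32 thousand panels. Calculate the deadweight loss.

€3985.61 thousand

Competitive equilibrium: 197.5 − 0.1q = 84 + 0.8q → q* = 126.1111, p* = 184.8889.
At q = 32: demand price = 197.5 − 0.1·32 = 194.3; supply price = 84 + 0.8·32 = 109.6.
Δq = 126.1111 − 32 = 94.1111; wedge = 194.3 − 109.6 = 84.7.
Deadweight loss = ½ × 94.1111 × 84.7 = €3985.61 thousand.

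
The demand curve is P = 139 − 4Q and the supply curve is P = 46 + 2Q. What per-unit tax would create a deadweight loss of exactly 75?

30

Competitive equilibrium: 139 − 4Q = 46 + 2Q → Q* = 15.5, P* = 77.
A tax t gives ΔQ = t/6 and wedge t, so DWL = t²/12.
t²/12 = 75 → t² = 900 → t = 30.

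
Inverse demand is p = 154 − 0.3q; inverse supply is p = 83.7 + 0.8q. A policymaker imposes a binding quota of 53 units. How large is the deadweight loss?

65.45

Competitive equilibrium: 154 − 0.3q = 83.7 + 0.8q → q* = 63.9091, p* = 134.8273.
At q = 53: demand price = 154 − 0.3·53 = 138.1; supply price = 83.7 + 0.8·53 = 126.1.
Δq = 63.9091 − 53 = 10.9091; wedge = 138.1 − 126.1 = 12.
Deadweight loss = ½ × 10.9091 × 12 = 65.45.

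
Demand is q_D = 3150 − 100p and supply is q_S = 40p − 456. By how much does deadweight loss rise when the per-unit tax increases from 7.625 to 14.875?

In inverse form: demand p = 31.5 − 0.01q, supply p = 11.4 + 0.025q.
Competitive equilibrium: 31.5 − 0.01q = 11.4 + 0.025q → q* = 574.2857, p* = 25.7571.
For a per-unit tax t: Δq = t/0.035, so DWL = ½·t·(t/0.035) = t²/0.07.
At t = 7.625: DWL = 830.58. At t = 14.875: DWL = 3160.938.
Increase = 3160.938 − 830.58 = 2330.36.

2330.36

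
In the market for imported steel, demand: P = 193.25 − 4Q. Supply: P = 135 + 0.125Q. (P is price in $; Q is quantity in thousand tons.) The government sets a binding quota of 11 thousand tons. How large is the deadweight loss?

$20.09 thousand

Competitive equilibrium: 193.25 − 4Q = 135 + 0.125Q → Q* = 14.1212, P* = 136.7652.
At Q = 11: demand price = 193.25 − 4·11 = 149.25; supply price = 135 + 0.125·11 = 136.375.
ΔQ = 14.1212 − 11 = 3.1212; wedge = 149.25 − 136.375 = 12.875.
The triangle = ½ × 3.1212 × 12.875 = $20.09 thousand.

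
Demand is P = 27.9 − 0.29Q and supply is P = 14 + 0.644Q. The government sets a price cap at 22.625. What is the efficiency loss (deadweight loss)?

1.04

Competitive equilibrium: 27.9 − 0.29Q = 14 + 0.644Q → Q* = 14.8822, P* = 23.5842.
At the ceiling P = 22.625, quantity supplied = (22.625 − 14)/0.644 = 13.3929.
Willingness to pay at Q' = 13.3929: 27.9 − 0.29·13.3929 = 24.0161.
ΔQ = 14.8822 − 13.3929 = 1.4893; wedge = 24.0161 − 22.625 = 1.3911.
Welfare loss = ½ × 1.4893 × 1.3911 = 1.04.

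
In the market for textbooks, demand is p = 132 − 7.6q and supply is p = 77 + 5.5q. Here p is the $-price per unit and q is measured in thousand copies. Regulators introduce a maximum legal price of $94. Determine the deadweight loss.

$8.03 thousand

Competitive equilibrium: 132 − 7.6q = 77 + 5.5q → q* = 4.19847, p* = 100.0916.
At the ceiling p = 94, quantity supplied = (94 − 77)/5.5 = 3.09091.
Willingness to pay at q' = 3.09091: 132 − 7.6·3.09091 = 108.50908.
Δq = 4.19847 − 3.09091 = 1.10756; wedge = 108.50908 − 94 = 14.50908.
Welfare loss = ½ × 1.10756 × 14.50908 = $8.03 thousand.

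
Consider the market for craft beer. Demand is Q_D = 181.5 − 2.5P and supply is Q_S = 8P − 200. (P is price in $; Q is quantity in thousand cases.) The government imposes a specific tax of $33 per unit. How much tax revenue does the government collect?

In inverse form: demand P = 72.6 − 0.4Q, supply P = 25 + 0.125Q.
Competitive equilibrium: 72.6 − 0.4Q = 25 + 0.125Q → Q* = 90.6667, P* = 36.3333.
With the tax, the buyer price exceeds the seller price by 33: (72.6 − 0.4Q) − (25 + 0.125Q) = 33 → Q' = 27.8095.
Tax revenue = 33 × 27.8095 = $917.71 thousand.

$917.71 thousand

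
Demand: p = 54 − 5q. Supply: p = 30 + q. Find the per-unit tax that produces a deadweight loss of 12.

12

Competitive equilibrium: 54 − 5q = 30 + q → q* = 4, p* = 34.
A tax t gives Δq = t/6 and wedge t, so DWL = t²/12.
t²/12 = 12 → t² = 144 → t = 12.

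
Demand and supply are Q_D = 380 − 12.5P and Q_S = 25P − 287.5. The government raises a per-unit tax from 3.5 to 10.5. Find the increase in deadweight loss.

In inverse form: demand P = 30.4 − 0.08Q, supply P = 11.5 + 0.04Q.
Competitive equilibrium: 30.4 − 0.08Q = 11.5 + 0.04Q → Q* = 157.5, P* = 17.8.
For a per-unit tax t: ΔQ = t/0.12, so DWL = ½·t·(t/0.12) = t²/0.24.
At t = 3.5: DWL = 51.042. At t = 10.5: DWL = 459.375.
Increase = 459.375 − 51.042 = 408.33.

408.33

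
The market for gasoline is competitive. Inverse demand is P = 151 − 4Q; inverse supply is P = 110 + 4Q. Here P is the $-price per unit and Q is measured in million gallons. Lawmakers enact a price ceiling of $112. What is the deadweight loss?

$85.56 million

Competitive equilibrium: 151 − 4Q = 110 + 4Q → Q* = 5.125, P* = 130.5.
At the ceiling P = 112, quantity supplied = (112 − 110)/4 = 0.5.
Willingness to pay at Q' = 0.5: 151 − 4·0.5 = 149.
ΔQ = 5.125 − 0.5 = 4.625; wedge = 149 − 112 = 37.
The triangle = ½ × 4.625 × 37 = $85.56 million.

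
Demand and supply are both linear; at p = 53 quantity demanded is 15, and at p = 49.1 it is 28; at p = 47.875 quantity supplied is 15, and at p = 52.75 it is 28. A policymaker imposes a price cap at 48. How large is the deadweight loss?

17.79

Demand slope = (49.1 − 53)/(28 − 15) = −0.3, so p = 57.5 − 0.3q.
Supply slope = (52.75 − 47.875)/(28 − 15) = 0.375, so p = 42.25 + 0.375q.
Competitive equilibrium: 57.5 − 0.3q = 42.25 + 0.375q → q* = 22.5926, p* = 50.7222.
At the ceiling p = 48, quantity supplied = (48 − 42.25)/0.375 = 15.3333.
Willingness to pay at q' = 15.3333: 57.5 − 0.3·15.3333 = 52.9.
Δq = 22.5926 − 15.3333 = 7.2593; wedge = 52.9 − 48 = 4.9.
Deadweight loss = ½ × 7.2593 × 4.9 = 17.79.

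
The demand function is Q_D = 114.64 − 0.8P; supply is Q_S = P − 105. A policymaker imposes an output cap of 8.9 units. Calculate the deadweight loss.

In inverse form: demand P = 143.3 − 1.25Q, supply P = 105 + Q.
Competitive equilibrium: 143.3 − 1.25Q = 105 + Q → Q* = 17.0222, P* = 122.0222.
At Q = 8.9: demand price = 143.3 − 1.25·8.9 = 132.175; supply price = 105 + 1·8.9 = 113.9.
ΔQ = 17.0222 − 8.9 = 8.1222; wedge = 132.175 − 113.9 = 18.275.
Deadweight loss = ½ × 8.1222 × 18.275 = 74.22.

74.22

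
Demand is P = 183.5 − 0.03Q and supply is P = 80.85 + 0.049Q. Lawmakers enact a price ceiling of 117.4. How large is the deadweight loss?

Competitive equilibrium: 183.5 − 0.03Q = 80.85 + 0.049Q → Q* = 1299.36709, P* = 144.51899.
At the ceiling P = 117.4, quantity supplied = (117.4 − 80.85)/0.049 = 745.91837.
Willingness to pay at Q' = 745.91837: 183.5 − 0.03·745.91837 = 161.12245.
ΔQ = 1299.36709 − 745.91837 = 553.44872; wedge = 161.12245 − 117.4 = 43.72245.
The triangle = ½ × 553.44872 × 43.72245 = 12099.07.

12099.07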